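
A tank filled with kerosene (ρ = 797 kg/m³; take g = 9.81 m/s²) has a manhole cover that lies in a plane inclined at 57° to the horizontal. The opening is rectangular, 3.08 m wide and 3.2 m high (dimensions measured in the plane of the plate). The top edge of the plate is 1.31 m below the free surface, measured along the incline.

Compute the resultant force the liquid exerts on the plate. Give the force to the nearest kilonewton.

F ≈ 188 kN

γ = ρg = 797 × 9.81 / 1000 = 7.81857 kN/m³.
Let θ = 57° be the plate's angle to the horizontal; measure y along the incline from where the plane meets the free surface. Vertical depth h = y·sinθ with sinθ = 0.838671.
The centroid lies 3.2/2 = 1.6 m below the top edge, so y_c = 1.31 + 1.6 = 2.91 m and h_c = 2.91 × 0.838671 = 2.44053 m.
A = 3.08 × 3.2 = 9.856 m².
Resultant F = γ·h_c·A = 7.81857 × 2.44053 × 9.856 = 188.067 kN.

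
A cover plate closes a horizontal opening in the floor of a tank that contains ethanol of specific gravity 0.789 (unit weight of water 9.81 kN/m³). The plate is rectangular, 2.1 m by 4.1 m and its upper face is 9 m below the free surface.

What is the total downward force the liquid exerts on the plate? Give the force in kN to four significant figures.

F ≈ 599.8 kN

γ = 0.789 × 9.81 = 7.74009 kN/m³.
The plate is horizontal, so pressure is uniform at p = γ·h = 7.74009 × 9 = 69.6608 kN/m².
A = 2.1 × 4.1 = 8.61 m².
F = p·A = 69.6608 × 8.61 = 599.779 kN.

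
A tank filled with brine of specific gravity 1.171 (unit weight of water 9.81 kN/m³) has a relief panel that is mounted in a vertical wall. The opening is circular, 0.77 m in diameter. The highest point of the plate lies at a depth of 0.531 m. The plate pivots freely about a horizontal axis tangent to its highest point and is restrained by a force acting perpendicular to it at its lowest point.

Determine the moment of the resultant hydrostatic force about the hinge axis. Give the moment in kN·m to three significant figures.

M ≈ 2.08 kN·m

γ = 1.171 × 9.81 = 11.48751 kN/m³.
The centroid is at the centre, 0.385 m below the top of the plate, so the centroid depth is h_c = 0.531 + 0.385 = 0.916 m.
A = π(0.385)² = 0.465663 m².
Resultant F = γ·h_c·A = 11.48751 × 0.916 × 0.465663 = 4.89997 kN.
I_c = πr⁴/4 = π × 0.385⁴/4 = 0.0172557 m⁴.
Centre of pressure: y_p = y_c + I_c/(y_c·A) = 0.916 + 0.0172557/(0.916 × 0.465663) = 0.916 + 0.0404544 = 0.956454 m along the plane.
The resultant acts 0.385 + 0.0404544 = 0.425454 m (along the plate) below the hinge at the top edge, so the moment about the hinge is M = F × 0.425454 = 4.89997 × 0.425454 = 2.08471 kN·m.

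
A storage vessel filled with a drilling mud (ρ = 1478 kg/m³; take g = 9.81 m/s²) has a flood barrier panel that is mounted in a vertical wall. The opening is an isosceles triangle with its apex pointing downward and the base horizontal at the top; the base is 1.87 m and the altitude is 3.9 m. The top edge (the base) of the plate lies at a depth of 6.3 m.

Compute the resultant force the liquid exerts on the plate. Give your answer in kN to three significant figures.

γ = ρg = 1478 × 9.81 / 1000 = 14.49918 kN/m³.
With the apex down, the centroid sits h/3 = 3.9/3 = 1.3 m below the base (the top edge), so the centroid depth is h_c = 6.3 + 1.3 = 7.6 m.
A = ½ × 1.87 × 3.9 = 3.6465 m².
Resultant F = γ·h_c·A = 14.49918 × 7.6 × 3.6465 = 401.822 kN.

F ≈ 402 kN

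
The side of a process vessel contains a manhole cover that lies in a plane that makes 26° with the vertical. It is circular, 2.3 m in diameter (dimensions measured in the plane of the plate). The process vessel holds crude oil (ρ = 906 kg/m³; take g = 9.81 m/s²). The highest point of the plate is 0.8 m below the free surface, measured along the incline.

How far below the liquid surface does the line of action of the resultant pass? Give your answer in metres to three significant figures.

h_p = 1.91 m

γ = ρg = 906 × 9.81 / 1000 = 8.88786 kN/m³.
The plate makes 26° with the vertical, i.e. θ = 90° − 26° = 64° to the horizontal. Measuring y along the incline from the free-surface line, vertical depth h = y·sinθ with sinθ = 0.898794.
The centroid is at the centre, 1.15 m below the top of the plate, so y_c = 0.8 + 1.15 = 1.95 m and h_c = 1.95 × 0.898794 = 1.75265 m.
A = π(1.15)² = 4.15476 m².
Resultant F = γ·h_c·A = 8.88786 × 1.75265 × 4.15476 = 64.72 kN.
I_c = πr⁴/4 = π × 1.15⁴/4 = 1.37367 m⁴.
Centre of pressure: y_p = y_c + I_c/(y_c·A) = 1.95 + 1.37367/(1.95 × 4.15476) = 1.95 + 0.169552 = 2.11955 m along the plane.
Vertically, h_p = y_p·sinθ = 2.11955 × 0.898794 = 1.90504 m.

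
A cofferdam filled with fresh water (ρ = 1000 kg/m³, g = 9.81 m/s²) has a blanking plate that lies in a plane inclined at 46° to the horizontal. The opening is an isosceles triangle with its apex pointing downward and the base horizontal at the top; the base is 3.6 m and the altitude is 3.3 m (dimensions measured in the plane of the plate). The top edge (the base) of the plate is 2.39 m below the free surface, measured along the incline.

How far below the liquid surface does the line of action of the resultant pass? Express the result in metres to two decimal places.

γ = ρg = 1000 × 9.81 = 9810 N/m³ = 9.81 kN/m³.
Let θ = 46° be the plate's angle to the horizontal; measure y along the incline from where the plane meets the free surface. Vertical depth h = y·sinθ with sinθ = 0.719340.
With the apex down, the centroid sits h/3 = 3.3/3 = 1.1 m below the base (the top edge), so y_c = 2.39 + 1.1 = 3.49 m and h_c = 3.49 × 0.719340 = 2.5105 m.
A = ½ × 3.6 × 3.3 = 5.94 m².
Resultant F = γ·h_c·A = 9.81 × 2.5105 × 5.94 = 146.29 kN.
I_c = b·h³/36 = 3.6 × 3.3³/36 = 3.5937 m⁴.
Centre of pressure: y_p = y_c + I_c/(y_c·A) = 3.49 + 3.5937/(3.49 × 5.94) = 3.49 + 0.173352 = 3.66335 m along the plane.
Vertically, h_p = y_p·sinθ = 3.66335 × 0.719340 = 2.63519 m.

h_p = 2.64 m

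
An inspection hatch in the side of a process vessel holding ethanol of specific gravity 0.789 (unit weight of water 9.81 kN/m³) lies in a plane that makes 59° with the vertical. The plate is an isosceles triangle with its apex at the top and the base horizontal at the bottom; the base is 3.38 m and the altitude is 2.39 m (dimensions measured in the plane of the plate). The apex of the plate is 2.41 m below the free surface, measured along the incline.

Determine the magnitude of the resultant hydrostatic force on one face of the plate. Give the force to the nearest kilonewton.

γ = 0.789 × 9.81 = 7.74009 kN/m³.
The plate makes 59° with the vertical, i.e. θ = 90° − 59° = 31° to the horizontal. Measuring y along the incline from the free-surface line, vertical depth h = y·sinθ with sinθ = 0.515038.
With the apex up, the centroid sits 2h/3 = 2 × 2.39/3 = 1.59333 m below the apex, so y_c = 2.41 + 1.59333 = 4.00333 m and h_c = 4.00333 × 0.515038 = 2.06187 m.
A = ½ × 3.38 × 2.39 = 4.0391 m².
Resultant F = γ·h_c·A = 7.74009 × 2.06187 × 4.0391 = 64.4602 kN.

F ≈ 64 kN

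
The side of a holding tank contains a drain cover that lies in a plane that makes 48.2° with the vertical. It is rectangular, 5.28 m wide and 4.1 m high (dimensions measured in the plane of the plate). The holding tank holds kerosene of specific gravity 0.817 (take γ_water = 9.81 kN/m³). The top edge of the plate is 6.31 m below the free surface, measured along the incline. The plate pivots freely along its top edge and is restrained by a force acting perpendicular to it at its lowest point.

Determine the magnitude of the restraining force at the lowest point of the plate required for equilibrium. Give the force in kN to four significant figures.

γ = 0.817 × 9.81 = 8.01477 kN/m³.
The plate makes 48.2° with the vertical, i.e. θ = 90° − 48.2° = 41.8° to the horizontal. Measuring y along the incline from the free-surface line, vertical depth h = y·sinθ with sinθ = 0.666532.
The centroid lies 4.1/2 = 2.05 m below the top edge, so y_c = 6.31 + 2.05 = 8.36 m and h_c = 8.36 × 0.666532 = 5.57221 m.
A = 5.28 × 4.1 = 21.648 m².
Resultant F = γ·h_c·A = 8.01477 × 5.57221 × 21.648 = 966.799 kN.
I_c = b·h³/12 = 5.28 × 4.1³/12 = 30.3252 m⁴.
Centre of pressure: y_p = y_c + I_c/(y_c·A) = 8.36 + 30.3252/(8.36 × 21.648) = 8.36 + 0.167564 = 8.52756 m along the plane.
The resultant acts 2.05 + 0.167564 = 2.21756 m (along the plate) below the hinge at the top edge, so the moment about the hinge is M = F × 2.21756 = 966.799 × 2.21756 = 2143.93 kN·m.
A normal force at the bottom, 4.1 m from the hinge, must supply this moment: P = 2143.93/4.1 = 522.91 kN.

P ≈ 522.9 kN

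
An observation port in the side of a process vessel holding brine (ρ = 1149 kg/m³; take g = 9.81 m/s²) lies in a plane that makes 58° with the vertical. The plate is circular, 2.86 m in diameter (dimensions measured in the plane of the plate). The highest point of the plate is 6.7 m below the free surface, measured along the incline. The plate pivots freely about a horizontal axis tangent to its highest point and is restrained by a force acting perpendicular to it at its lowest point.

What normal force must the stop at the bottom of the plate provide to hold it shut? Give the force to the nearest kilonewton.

γ = ρg = 1149 × 9.81 / 1000 = 11.27169 kN/m³.
The plate makes 58° with the vertical, i.e. θ = 90° − 58° = 32° to the horizontal. Measuring y along the incline from the free-surface line, vertical depth h = y·sinθ with sinθ = 0.529919.
The centroid is at the centre, 1.43 m below the top of the plate, so y_c = 6.7 + 1.43 = 8.13 m and h_c = 8.13 × 0.529919 = 4.30824 m.
A = π(1.43)² = 6.42424 m².
Resultant F = γ·h_c·A = 11.27169 × 4.30824 × 6.42424 = 311.968 kN.
I_c = πr⁴/4 = π × 1.43⁴/4 = 3.28423 m⁴.
Centre of pressure: y_p = y_c + I_c/(y_c·A) = 8.13 + 3.28423/(8.13 × 6.42424) = 8.13 + 0.0628813 = 8.19288 m along the plane.
The resultant acts 1.43 + 0.0628813 = 1.49288 m (along the plate) below the hinge at the top edge, so the moment about the hinge is M = F × 1.49288 = 311.968 × 1.49288 = 465.731 kN·m.
A normal force at the bottom, 2.86 m from the hinge, must supply this moment: P = 465.731/2.86 = 162.843 kN.

P ≈ 163 kN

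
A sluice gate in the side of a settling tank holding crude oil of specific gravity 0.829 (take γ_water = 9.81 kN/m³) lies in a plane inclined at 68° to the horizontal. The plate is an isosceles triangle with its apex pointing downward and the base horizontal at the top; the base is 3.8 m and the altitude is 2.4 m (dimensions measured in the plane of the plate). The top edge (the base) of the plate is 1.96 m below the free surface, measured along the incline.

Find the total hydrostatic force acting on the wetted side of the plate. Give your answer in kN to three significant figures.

F ≈ 94.9 kN

γ = 0.829 × 9.81 = 8.13249 kN/m³.
Let θ = 68° be the plate's angle to the horizontal; measure y along the incline from where the plane meets the free surface. Vertical depth h = y·sinθ with sinθ = 0.927184.
With the apex down, the centroid sits h/3 = 2.4/3 = 0.8 m below the base (the top edge), so y_c = 1.96 + 0.8 = 2.76 m and h_c = 2.76 × 0.927184 = 2.55903 m.
A = ½ × 3.8 × 2.4 = 4.56 m².
Resultant F = γ·h_c·A = 8.13249 × 2.55903 × 4.56 = 94.8995 kN.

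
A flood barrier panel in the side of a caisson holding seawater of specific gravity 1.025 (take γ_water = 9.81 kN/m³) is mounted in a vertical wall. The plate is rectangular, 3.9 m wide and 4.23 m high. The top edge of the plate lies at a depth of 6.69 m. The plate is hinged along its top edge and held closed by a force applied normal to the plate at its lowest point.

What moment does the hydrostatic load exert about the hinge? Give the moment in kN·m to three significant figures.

M ≈ 3340 kN·m

γ = 1.025 × 9.81 = 10.05525 kN/m³.
The centroid lies 4.23/2 = 2.115 m below the top edge, so the centroid depth is h_c = 6.69 + 2.115 = 8.805 m.
A = 3.9 × 4.23 = 16.497 m².
Resultant F = γ·h_c·A = 10.05525 × 8.805 × 16.497 = 1460.59 kN.
I_c = b·h³/12 = 3.9 × 4.23³/12 = 24.5983 m⁴.
Centre of pressure: y_p = y_c + I_c/(y_c·A) = 8.805 + 24.5983/(8.805 × 16.497) = 8.805 + 0.169344 = 8.97434 m along the plane.
The resultant acts 2.115 + 0.169344 = 2.28434 m (along the plate) below the hinge at the top edge, so the moment about the hinge is M = F × 2.28434 = 1460.59 × 2.28434 = 3336.48 kN·m.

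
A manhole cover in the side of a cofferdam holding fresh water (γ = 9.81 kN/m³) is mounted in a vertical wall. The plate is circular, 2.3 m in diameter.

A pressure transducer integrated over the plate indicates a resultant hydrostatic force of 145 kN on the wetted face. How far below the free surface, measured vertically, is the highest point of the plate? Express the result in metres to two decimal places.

d_top ≈ 2.41 m

γ = 9.81 kN/m³.
A = π(1.15)² = 4.15476 m².
From F = γ·h_c·A, the centroid depth is h_c = 145/(9.81 × 4.15476) = 3.55757 m.
The centroid is at the centre, 1.15 m below the top of the plate, so the highest point sits at h_top = 3.55757 − 1.15 = 2.40757 m below the surface.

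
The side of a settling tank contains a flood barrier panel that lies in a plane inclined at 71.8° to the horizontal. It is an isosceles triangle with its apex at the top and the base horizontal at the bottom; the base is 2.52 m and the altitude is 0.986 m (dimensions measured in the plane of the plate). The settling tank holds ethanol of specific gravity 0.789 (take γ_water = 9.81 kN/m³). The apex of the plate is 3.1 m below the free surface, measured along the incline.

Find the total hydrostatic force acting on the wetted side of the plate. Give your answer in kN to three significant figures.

γ = 0.789 × 9.81 = 7.74009 kN/m³.
Let θ = 71.8° be the plate's angle to the horizontal; measure y along the incline from where the plane meets the free surface. Vertical depth h = y·sinθ with sinθ = 0.949972.
With the apex up, the centroid sits 2h/3 = 2 × 0.986/3 = 0.657333 m below the apex, so y_c = 3.1 + 0.657333 = 3.75733 m and h_c = 3.75733 × 0.949972 = 3.56936 m.
A = ½ × 2.52 × 0.986 = 1.24236 m².
Resultant F = γ·h_c·A = 7.74009 × 3.56936 × 1.24236 = 34.3229 kN.

F ≈ 34.3 kN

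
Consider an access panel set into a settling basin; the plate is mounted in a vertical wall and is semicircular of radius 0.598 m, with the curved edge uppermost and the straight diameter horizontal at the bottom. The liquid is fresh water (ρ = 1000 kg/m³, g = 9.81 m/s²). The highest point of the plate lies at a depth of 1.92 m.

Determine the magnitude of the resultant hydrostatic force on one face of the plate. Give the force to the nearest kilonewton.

γ = ρg = 1000 × 9.81 = 9810 N/m³ = 9.81 kN/m³.
The centroid lies 4r/(3π) = 0.253799 m above the diameter, so r − 4r/(3π) = 0.598 − 0.253799 = 0.344201 m below the topmost point, so the centroid depth is h_c = 1.92 + 0.344201 = 2.2642 m.
A = πr²/2 = π × 0.598²/2 = 0.561723 m².
Resultant F = γ·h_c·A = 9.81 × 2.2642 × 0.561723 = 12.4769 kN.

F ≈ 12 kN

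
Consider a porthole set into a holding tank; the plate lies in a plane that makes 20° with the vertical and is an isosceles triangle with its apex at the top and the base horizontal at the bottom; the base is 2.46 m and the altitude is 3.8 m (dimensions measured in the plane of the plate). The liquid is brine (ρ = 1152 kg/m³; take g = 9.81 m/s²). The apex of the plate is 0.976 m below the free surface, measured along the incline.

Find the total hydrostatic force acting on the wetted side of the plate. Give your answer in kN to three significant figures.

F ≈ 174 kN

γ = ρg = 1152 × 9.81 / 1000 = 11.30112 kN/m³.
The plate makes 20° with the vertical, i.e. θ = 90° − 20° = 70° to the horizontal. Measuring y along the incline from the free-surface line, vertical depth h = y·sinθ with sinθ = 0.939693.
With the apex up, the centroid sits 2h/3 = 2 × 3.8/3 = 2.53333 m below the apex, so y_c = 0.976 + 2.53333 = 3.50933 m and h_c = 3.50933 × 0.939693 = 3.29769 m.
A = ½ × 2.46 × 3.8 = 4.674 m².
Resultant F = γ·h_c·A = 11.30112 × 3.29769 × 4.674 = 174.189 kN.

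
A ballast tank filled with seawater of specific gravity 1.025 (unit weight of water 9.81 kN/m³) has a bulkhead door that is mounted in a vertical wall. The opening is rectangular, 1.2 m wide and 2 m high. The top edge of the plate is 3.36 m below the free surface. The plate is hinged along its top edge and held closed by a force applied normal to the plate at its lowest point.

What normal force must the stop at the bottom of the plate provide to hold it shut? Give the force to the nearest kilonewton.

γ = 1.025 × 9.81 = 10.05525 kN/m³.
The centroid lies 2/2 = 1 m below the top edge, so the centroid depth is h_c = 3.36 + 1 = 4.36 m.
A = 1.2 × 2 = 2.4 m².
Resultant F = γ·h_c·A = 10.05525 × 4.36 × 2.4 = 105.218 kN.
I_c = b·h³/12 = 1.2 × 2³/12 = 0.8 m⁴.
Centre of pressure: y_p = y_c + I_c/(y_c·A) = 4.36 + 0.8/(4.36 × 2.4) = 4.36 + 0.0764526 = 4.43645 m along the plane.
The resultant acts 1 + 0.0764526 = 1.07645 m (along the plate) below the hinge at the top edge, so the moment about the hinge is M = F × 1.07645 = 105.218 × 1.07645 = 113.262 kN·m.
A normal force at the bottom, 2 m from the hinge, must supply this moment: P = 113.262/2 = 56.631 kN.

P ≈ 57 kN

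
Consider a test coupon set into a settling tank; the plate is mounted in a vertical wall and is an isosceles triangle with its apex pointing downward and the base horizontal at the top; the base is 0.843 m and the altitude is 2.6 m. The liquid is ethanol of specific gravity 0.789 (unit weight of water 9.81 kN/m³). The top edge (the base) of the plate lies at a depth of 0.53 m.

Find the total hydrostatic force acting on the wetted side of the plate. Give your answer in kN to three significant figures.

γ = 0.789 × 9.81 = 7.74009 kN/m³.
With the apex down, the centroid sits h/3 = 2.6/3 = 0.866667 m below the base (the top edge), so the centroid depth is h_c = 0.53 + 0.866667 = 1.39667 m.
A = ½ × 0.843 × 2.6 = 1.0959 m².
Resultant F = γ·h_c·A = 7.74009 × 1.39667 × 1.0959 = 11.8471 kN.

F ≈ 11.8 kN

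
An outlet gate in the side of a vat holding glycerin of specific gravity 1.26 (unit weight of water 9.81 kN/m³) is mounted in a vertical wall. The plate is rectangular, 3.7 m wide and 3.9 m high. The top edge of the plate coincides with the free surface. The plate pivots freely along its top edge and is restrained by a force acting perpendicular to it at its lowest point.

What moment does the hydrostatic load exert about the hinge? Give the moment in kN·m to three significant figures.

γ = 1.26 × 9.81 = 12.3606 kN/m³.
The centroid lies 3.9/2 = 1.95 m below the top edge, so the centroid depth is h_c = 1.95 m.
A = 3.7 × 3.9 = 14.43 m².
Resultant F = γ·h_c·A = 12.3606 × 1.95 × 14.43 = 347.809 kN.
I_c = b·h³/12 = 3.7 × 3.9³/12 = 18.29 m⁴.
Centre of pressure: y_p = y_c + I_c/(y_c·A) = 1.95 + 18.29/(1.95 × 14.43) = 1.95 + 0.649999 = 2.6 m along the plane.
The resultant acts 1.95 + 0.649999 = 2.6 m (along the plate) below the hinge at the top edge, so the moment about the hinge is M = F × 2.6 = 347.809 × 2.6 = 904.303 kN·m.

M ≈ 904 kN·m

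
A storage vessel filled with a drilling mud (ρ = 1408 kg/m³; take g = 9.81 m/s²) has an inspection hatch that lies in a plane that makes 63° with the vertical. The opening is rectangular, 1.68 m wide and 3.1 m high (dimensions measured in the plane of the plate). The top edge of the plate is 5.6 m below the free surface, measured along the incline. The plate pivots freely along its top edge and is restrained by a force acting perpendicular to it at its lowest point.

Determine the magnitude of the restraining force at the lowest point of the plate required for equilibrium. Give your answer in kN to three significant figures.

P ≈ 125 kN

γ = ρg = 1408 × 9.81 / 1000 = 13.81248 kN/m³.
The plate makes 63° with the vertical, i.e. θ = 90° − 63° = 27° to the horizontal. Measuring y along the incline from the free-surface line, vertical depth h = y·sinθ with sinθ = 0.453990.
The centroid lies 3.1/2 = 1.55 m below the top edge, so y_c = 5.6 + 1.55 = 7.15 m and h_c = 7.15 × 0.453990 = 3.24603 m.
A = 1.68 × 3.1 = 5.208 m².
Resultant F = γ·h_c·A = 13.81248 × 3.24603 × 5.208 = 233.504 kN.
I_c = b·h³/12 = 1.68 × 3.1³/12 = 4.17074 m⁴.
Centre of pressure: y_p = y_c + I_c/(y_c·A) = 7.15 + 4.17074/(7.15 × 5.208) = 7.15 + 0.112005 = 7.26201 m along the plane.
The resultant acts 1.55 + 0.112005 = 1.662 m (along the plate) below the hinge at the top edge, so the moment about the hinge is M = F × 1.662 = 233.504 × 1.662 = 388.084 kN·m.
A normal force at the bottom, 3.1 m from the hinge, must supply this moment: P = 388.084/3.1 = 125.188 kN.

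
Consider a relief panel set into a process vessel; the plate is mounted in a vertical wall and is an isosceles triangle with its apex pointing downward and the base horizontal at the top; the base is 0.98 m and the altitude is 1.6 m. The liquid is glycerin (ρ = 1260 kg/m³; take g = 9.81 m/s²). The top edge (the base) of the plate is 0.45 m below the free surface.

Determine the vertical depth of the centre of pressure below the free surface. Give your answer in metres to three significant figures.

h_p = 1.13 m

γ = ρg = 1260 × 9.81 / 1000 = 12.3606 kN/m³.
With the apex down, the centroid sits h/3 = 1.6/3 = 0.533333 m below the base (the top edge), so the centroid depth is h_c = 0.45 + 0.533333 = 0.983333 m.
A = ½ × 0.98 × 1.6 = 0.784 m².
Resultant F = γ·h_c·A = 12.3606 × 0.983333 × 0.784 = 9.5292 kN.
I_c = b·h³/36 = 0.98 × 1.6³/36 = 0.111502 m⁴.
Centre of pressure: y_p = y_c + I_c/(y_c·A) = 0.983333 + 0.111502/(0.983333 × 0.784) = 0.983333 + 0.144633 = 1.12797 m along the plane.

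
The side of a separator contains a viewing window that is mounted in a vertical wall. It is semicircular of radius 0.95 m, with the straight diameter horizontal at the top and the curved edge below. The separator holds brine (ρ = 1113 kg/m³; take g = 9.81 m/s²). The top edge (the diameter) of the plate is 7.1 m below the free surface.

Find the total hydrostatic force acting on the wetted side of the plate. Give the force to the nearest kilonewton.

F ≈ 116 kN

γ = ρg = 1113 × 9.81 / 1000 = 10.91853 kN/m³.
The centroid of a semicircle lies 4r/(3π) = 0.403193 m from the diameter, here below the top edge, so the centroid depth is h_c = 7.1 + 0.403193 = 7.50319 m.
A = πr²/2 = π × 0.95²/2 = 1.41764 m².
Resultant F = γ·h_c·A = 10.91853 × 7.50319 × 1.41764 = 116.138 kN.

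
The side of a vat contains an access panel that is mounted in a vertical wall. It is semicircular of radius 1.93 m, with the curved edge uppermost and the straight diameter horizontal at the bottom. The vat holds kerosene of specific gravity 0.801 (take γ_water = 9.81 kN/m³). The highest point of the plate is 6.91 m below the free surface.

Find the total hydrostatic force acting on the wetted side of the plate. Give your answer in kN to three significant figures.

F ≈ 369 kN

γ = 0.801 × 9.81 = 7.85781 kN/m³.
The centroid lies 4r/(3π) = 0.819117 m above the diameter, so r − 4r/(3π) = 1.93 − 0.819117 = 1.11088 m below the topmost point, so the centroid depth is h_c = 6.91 + 1.11088 = 8.02088 m.
A = πr²/2 = π × 1.93²/2 = 5.85106 m².
Resultant F = γ·h_c·A = 7.85781 × 8.02088 × 5.85106 = 368.772 kN.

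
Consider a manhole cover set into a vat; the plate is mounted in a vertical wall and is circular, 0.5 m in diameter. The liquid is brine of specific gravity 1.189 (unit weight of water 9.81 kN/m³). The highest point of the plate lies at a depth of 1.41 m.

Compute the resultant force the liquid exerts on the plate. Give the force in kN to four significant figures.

F ≈ 3.802 kN

γ = 1.189 × 9.81 = 11.66409 kN/m³.
The centroid is at the centre, 0.25 m below the top of the plate, so the centroid depth is h_c = 1.41 + 0.25 = 1.66 m.
A = π(0.25)² = 0.19635 m².
Resultant F = γ·h_c·A = 11.66409 × 1.66 × 0.19635 = 3.80181 kN.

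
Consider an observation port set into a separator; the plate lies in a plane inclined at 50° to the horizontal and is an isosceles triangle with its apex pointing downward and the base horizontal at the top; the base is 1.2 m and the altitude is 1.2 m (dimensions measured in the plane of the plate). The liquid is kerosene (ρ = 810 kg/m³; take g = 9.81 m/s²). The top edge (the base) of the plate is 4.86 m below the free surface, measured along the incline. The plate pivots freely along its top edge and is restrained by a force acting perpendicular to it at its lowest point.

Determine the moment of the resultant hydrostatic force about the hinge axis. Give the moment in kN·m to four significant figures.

M ≈ 9.572 kN·m

γ = ρg = 810 × 9.81 / 1000 = 7.9461 kN/m³.
Let θ = 50° be the plate's angle to the horizontal; measure y along the incline from where the plane meets the free surface. Vertical depth h = y·sinθ with sinθ = 0.766044.
With the apex down, the centroid sits h/3 = 1.2/3 = 0.4 m below the base (the top edge), so y_c = 4.86 + 0.4 = 5.26 m and h_c = 5.26 × 0.766044 = 4.02939 m.
A = ½ × 1.2 × 1.2 = 0.72 m².
Resultant F = γ·h_c·A = 7.9461 × 4.02939 × 0.72 = 23.0529 kN.
I_c = b·h³/36 = 1.2 × 1.2³/36 = 0.0576 m⁴.
Centre of pressure: y_p = y_c + I_c/(y_c·A) = 5.26 + 0.0576/(5.26 × 0.72) = 5.26 + 0.0152091 = 5.27521 m along the plane.
The resultant acts 0.4 + 0.0152091 = 0.415209 m (along the plate) below the hinge at the top edge, so the moment about the hinge is M = F × 0.415209 = 23.0529 × 0.415209 = 9.57177 kN·m.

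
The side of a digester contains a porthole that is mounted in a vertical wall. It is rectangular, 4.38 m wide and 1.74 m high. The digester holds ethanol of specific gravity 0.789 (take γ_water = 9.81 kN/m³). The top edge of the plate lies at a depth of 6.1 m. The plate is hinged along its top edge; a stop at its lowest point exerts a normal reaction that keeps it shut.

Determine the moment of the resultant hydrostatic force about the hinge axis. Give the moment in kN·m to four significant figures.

M ≈ 372.6 kN·m

γ = 0.789 × 9.81 = 7.74009 kN/m³.
The centroid lies 1.74/2 = 0.87 m below the top edge, so the centroid depth is h_c = 6.1 + 0.87 = 6.97 m.
A = 4.38 × 1.74 = 7.6212 m².
Resultant F = γ·h_c·A = 7.74009 × 6.97 × 7.6212 = 411.152 kN.
I_c = b·h³/12 = 4.38 × 1.74³/12 = 1.92283 m⁴.
Centre of pressure: y_p = y_c + I_c/(y_c·A) = 6.97 + 1.92283/(6.97 × 7.6212) = 6.97 + 0.036198 = 7.0062 m along the plane.
The resultant acts 0.87 + 0.036198 = 0.906198 m (along the plate) below the hinge at the top edge, so the moment about the hinge is M = F × 0.906198 = 411.152 × 0.906198 = 372.585 kN·m.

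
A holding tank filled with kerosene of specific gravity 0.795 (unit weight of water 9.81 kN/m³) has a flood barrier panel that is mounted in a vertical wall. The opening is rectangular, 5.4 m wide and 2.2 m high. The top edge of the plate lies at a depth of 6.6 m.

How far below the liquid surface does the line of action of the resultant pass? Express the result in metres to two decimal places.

h_p = 7.75 m

γ = 0.795 × 9.81 = 7.79895 kN/m³.
The centroid lies 2.2/2 = 1.1 m below the top edge, so the centroid depth is h_c = 6.6 + 1.1 = 7.7 m.
A = 5.4 × 2.2 = 11.88 m².
Resultant F = γ·h_c·A = 7.79895 × 7.7 × 11.88 = 713.417 kN.
I_c = b·h³/12 = 5.4 × 2.2³/12 = 4.7916 m⁴.
Centre of pressure: y_p = y_c + I_c/(y_c·A) = 7.7 + 4.7916/(7.7 × 11.88) = 7.7 + 0.052381 = 7.75238 m along the plane.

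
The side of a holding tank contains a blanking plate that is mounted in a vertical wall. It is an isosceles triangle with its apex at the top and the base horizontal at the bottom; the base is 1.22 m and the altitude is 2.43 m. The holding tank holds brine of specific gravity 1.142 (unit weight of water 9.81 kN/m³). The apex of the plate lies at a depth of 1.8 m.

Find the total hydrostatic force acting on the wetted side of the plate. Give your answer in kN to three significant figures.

γ = 1.142 × 9.81 = 11.20302 kN/m³.
With the apex up, the centroid sits 2h/3 = 2 × 2.43/3 = 1.62 m below the apex, so the centroid depth is h_c = 1.8 + 1.62 = 3.42 m.
A = ½ × 1.22 × 2.43 = 1.4823 m².
Resultant F = γ·h_c·A = 11.20302 × 3.42 × 1.4823 = 56.7933 kN.

F ≈ 56.8 kN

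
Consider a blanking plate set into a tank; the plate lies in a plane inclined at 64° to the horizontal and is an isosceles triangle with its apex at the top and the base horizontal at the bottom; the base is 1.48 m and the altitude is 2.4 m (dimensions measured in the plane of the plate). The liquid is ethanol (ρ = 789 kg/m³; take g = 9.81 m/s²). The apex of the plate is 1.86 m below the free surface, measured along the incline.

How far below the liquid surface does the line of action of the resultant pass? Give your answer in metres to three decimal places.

h_p = 3.193 m

γ = ρg = 789 × 9.81 / 1000 = 7.74009 kN/m³.
Let θ = 64° be the plate's angle to the horizontal; measure y along the incline from where the plane meets the free surface. Vertical depth h = y·sinθ with sinθ = 0.898794.
With the apex up, the centroid sits 2h/3 = 2 × 2.4/3 = 1.6 m below the apex, so y_c = 1.86 + 1.6 = 3.46 m and h_c = 3.46 × 0.898794 = 3.10983 m.
A = ½ × 1.48 × 2.4 = 1.776 m².
Resultant F = γ·h_c·A = 7.74009 × 3.10983 × 1.776 = 42.749 kN.
I_c = b·h³/36 = 1.48 × 2.4³/36 = 0.56832 m⁴.
Centre of pressure: y_p = y_c + I_c/(y_c·A) = 3.46 + 0.56832/(3.46 × 1.776) = 3.46 + 0.0924855 = 3.55249 m along the plane.
Vertically, h_p = y_p·sinθ = 3.55249 × 0.898794 = 3.19296 m.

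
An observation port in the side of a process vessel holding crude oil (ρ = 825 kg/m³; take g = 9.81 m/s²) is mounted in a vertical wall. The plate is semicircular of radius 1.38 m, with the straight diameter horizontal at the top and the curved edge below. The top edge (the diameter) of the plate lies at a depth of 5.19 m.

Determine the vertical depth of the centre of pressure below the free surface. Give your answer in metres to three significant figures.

h_p = 5.80 m

γ = ρg = 825 × 9.81 / 1000 = 8.09325 kN/m³.
The centroid of a semicircle lies 4r/(3π) = 0.58569 m from the diameter, here below the top edge, so the centroid depth is h_c = 5.19 + 0.58569 = 5.77569 m.
A = πr²/2 = π × 1.38²/2 = 2.99142 m².
Resultant F = γ·h_c·A = 8.09325 × 5.77569 × 2.99142 = 139.831 kN.
I_c = (π/8 − 8/(9π))·r⁴ = 0.109757 × 1.38⁴ = 0.39806 m⁴.
Centre of pressure: y_p = y_c + I_c/(y_c·A) = 5.77569 + 0.39806/(5.77569 × 2.99142) = 5.77569 + 0.0230392 = 5.79873 m along the plane.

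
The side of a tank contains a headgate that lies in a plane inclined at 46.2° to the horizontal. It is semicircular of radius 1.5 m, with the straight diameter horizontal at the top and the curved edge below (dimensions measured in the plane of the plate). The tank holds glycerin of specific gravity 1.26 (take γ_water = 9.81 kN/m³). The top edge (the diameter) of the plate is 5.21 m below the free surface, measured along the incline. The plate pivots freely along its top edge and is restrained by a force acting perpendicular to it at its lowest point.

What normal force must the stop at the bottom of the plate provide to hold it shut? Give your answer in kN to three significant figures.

P ≈ 81.5 kN

γ = 1.26 × 9.81 = 12.3606 kN/m³.
Let θ = 46.2° be the plate's angle to the horizontal; measure y along the incline from where the plane meets the free surface. Vertical depth h = y·sinθ with sinθ = 0.721760.
The centroid of a semicircle lies 4r/(3π) = 0.63662 m from the diameter, here below the top edge, so y_c = 5.21 + 0.63662 = 5.84662 m and h_c = 5.84662 × 0.721760 = 4.21986 m.
A = πr²/2 = π × 1.5²/2 = 3.53429 m².
Resultant F = γ·h_c·A = 12.3606 × 4.21986 × 3.53429 = 184.349 kN.
I_c = (π/8 − 8/(9π))·r⁴ = 0.109757 × 1.5⁴ = 0.555645 m⁴.
Centre of pressure: y_p = y_c + I_c/(y_c·A) = 5.84662 + 0.555645/(5.84662 × 3.53429) = 5.84662 + 0.02689 = 5.87351 m along the plane.
The resultant acts 0.63662 + 0.02689 = 0.66351 m (along the plate) below the hinge at the top edge, so the moment about the hinge is M = F × 0.66351 = 184.349 × 0.66351 = 122.317 kN·m.
A normal force at the bottom, 1.5 m from the hinge, must supply this moment: P = 122.317/1.5 = 81.5447 kN.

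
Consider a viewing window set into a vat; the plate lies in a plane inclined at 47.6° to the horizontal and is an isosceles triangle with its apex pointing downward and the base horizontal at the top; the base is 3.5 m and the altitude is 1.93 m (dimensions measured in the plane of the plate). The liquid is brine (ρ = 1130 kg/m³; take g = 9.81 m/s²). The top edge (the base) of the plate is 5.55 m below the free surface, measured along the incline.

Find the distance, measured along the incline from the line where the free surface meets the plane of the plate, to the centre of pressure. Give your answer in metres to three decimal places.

γ = ρg = 1130 × 9.81 / 1000 = 11.0853 kN/m³.
Let θ = 47.6° be the plate's angle to the horizontal; measure y along the incline from where the plane meets the free surface. Vertical depth h = y·sinθ with sinθ = 0.738455.
With the apex down, the centroid sits h/3 = 1.93/3 = 0.643333 m below the base (the top edge), so y_c = 5.55 + 0.643333 = 6.19333 m and h_c = 6.19333 × 0.738455 = 4.5735 m.
A = ½ × 3.5 × 1.93 = 3.3775 m².
Resultant F = γ·h_c·A = 11.0853 × 4.5735 × 3.3775 = 171.235 kN.
I_c = b·h³/36 = 3.5 × 1.93³/36 = 0.698936 m⁴.
Centre of pressure: y_p = y_c + I_c/(y_c·A) = 6.19333 + 0.698936/(6.19333 × 3.3775) = 6.19333 + 0.0334132 = 6.22674 m along the plane.

y_p = 6.227 m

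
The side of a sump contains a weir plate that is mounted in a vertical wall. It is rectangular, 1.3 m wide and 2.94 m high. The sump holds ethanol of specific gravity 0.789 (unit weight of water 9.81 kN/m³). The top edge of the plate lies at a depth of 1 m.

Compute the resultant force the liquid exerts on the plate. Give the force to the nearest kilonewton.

γ = 0.789 × 9.81 = 7.74009 kN/m³.
The centroid lies 2.94/2 = 1.47 m below the top edge, so the centroid depth is h_c = 1 + 1.47 = 2.47 m.
A = 1.3 × 2.94 = 3.822 m².
Resultant F = γ·h_c·A = 7.74009 × 2.47 × 3.822 = 73.0691 kN.

F ≈ 73 kN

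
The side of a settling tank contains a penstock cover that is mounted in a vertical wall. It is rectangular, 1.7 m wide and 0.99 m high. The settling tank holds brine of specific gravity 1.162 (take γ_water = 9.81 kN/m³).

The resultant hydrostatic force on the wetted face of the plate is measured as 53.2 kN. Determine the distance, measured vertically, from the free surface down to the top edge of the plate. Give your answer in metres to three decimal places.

d_top ≈ 2.278 m

γ = 1.162 × 9.81 = 11.39922 kN/m³.
A = 1.7 × 0.99 = 1.683 m².
From F = γ·h_c·A, the centroid depth is h_c = 53.2/(11.39922 × 1.683) = 2.77302 m.
The centroid lies 0.99/2 = 0.495 m below the top edge, so the top edge sits at h_top = 2.77302 − 0.495 = 2.27802 m below the surface.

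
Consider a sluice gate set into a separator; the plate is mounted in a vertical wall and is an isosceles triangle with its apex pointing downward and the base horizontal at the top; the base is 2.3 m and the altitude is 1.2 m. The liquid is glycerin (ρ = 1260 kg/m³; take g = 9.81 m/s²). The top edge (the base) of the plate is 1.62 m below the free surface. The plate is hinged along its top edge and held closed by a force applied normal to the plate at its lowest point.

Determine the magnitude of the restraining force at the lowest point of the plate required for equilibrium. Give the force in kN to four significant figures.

γ = ρg = 1260 × 9.81 / 1000 = 12.3606 kN/m³.
With the apex down, the centroid sits h/3 = 1.2/3 = 0.4 m below the base (the top edge), so the centroid depth is h_c = 1.62 + 0.4 = 2.02 m.
A = ½ × 2.3 × 1.2 = 1.38 m².
Resultant F = γ·h_c·A = 12.3606 × 2.02 × 1.38 = 34.4564 kN.
I_c = b·h³/36 = 2.3 × 1.2³/36 = 0.1104 m⁴.
Centre of pressure: y_p = y_c + I_c/(y_c·A) = 2.02 + 0.1104/(2.02 × 1.38) = 2.02 + 0.039604 = 2.0596 m along the plane.
The resultant acts 0.4 + 0.039604 = 0.439604 m (along the plate) below the hinge at the top edge, so the moment about the hinge is M = F × 0.439604 = 34.4564 × 0.439604 = 15.1472 kN·m.
A normal force at the bottom, 1.2 m from the hinge, must supply this moment: P = 15.1472/1.2 = 12.6227 kN.

P ≈ 12.62 kN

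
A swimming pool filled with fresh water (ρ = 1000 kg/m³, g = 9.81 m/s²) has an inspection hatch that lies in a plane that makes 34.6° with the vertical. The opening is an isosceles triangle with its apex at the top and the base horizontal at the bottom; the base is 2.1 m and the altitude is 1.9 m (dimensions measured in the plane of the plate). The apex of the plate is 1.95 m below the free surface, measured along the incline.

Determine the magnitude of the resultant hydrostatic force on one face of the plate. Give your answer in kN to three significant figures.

F ≈ 51.8 kN

γ = ρg = 1000 × 9.81 = 9810 N/m³ = 9.81 kN/m³.
The plate makes 34.6° with the vertical, i.e. θ = 90° − 34.6° = 55.4° to the horizontal. Measuring y along the incline from the free-surface line, vertical depth h = y·sinθ with sinθ = 0.823136.
With the apex up, the centroid sits 2h/3 = 2 × 1.9/3 = 1.26667 m below the apex, so y_c = 1.95 + 1.26667 = 3.21667 m and h_c = 3.21667 × 0.823136 = 2.64776 m.
A = ½ × 2.1 × 1.9 = 1.995 m².
Resultant F = γ·h_c·A = 9.81 × 2.64776 × 1.995 = 51.8192 kN.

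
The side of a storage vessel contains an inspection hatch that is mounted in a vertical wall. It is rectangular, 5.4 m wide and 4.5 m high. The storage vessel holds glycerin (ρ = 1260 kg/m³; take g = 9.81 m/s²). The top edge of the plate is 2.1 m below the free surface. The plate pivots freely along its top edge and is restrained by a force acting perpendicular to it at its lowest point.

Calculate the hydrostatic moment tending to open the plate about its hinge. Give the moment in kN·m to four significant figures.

γ = ρg = 1260 × 9.81 / 1000 = 12.3606 kN/m³.
The centroid lies 4.5/2 = 2.25 m below the top edge, so the centroid depth is h_c = 2.1 + 2.25 = 4.35 m.
A = 5.4 × 4.5 = 24.3 m².
Resultant F = γ·h_c·A = 12.3606 × 4.35 × 24.3 = 1306.58 kN.
I_c = b·h³/12 = 5.4 × 4.5³/12 = 41.0063 m⁴.
Centre of pressure: y_p = y_c + I_c/(y_c·A) = 4.35 + 41.0063/(4.35 × 24.3) = 4.35 + 0.387932 = 4.73793 m along the plane.
The resultant acts 2.25 + 0.387932 = 2.63793 m (along the plate) below the hinge at the top edge, so the moment about the hinge is M = F × 2.63793 = 1306.58 × 2.63793 = 3446.67 kN·m.

M ≈ 3447 kN·m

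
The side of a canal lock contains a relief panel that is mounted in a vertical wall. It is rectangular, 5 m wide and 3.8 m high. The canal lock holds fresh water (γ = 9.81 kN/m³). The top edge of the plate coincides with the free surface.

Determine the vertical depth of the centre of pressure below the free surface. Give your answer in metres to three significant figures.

h_p = 2.53 m

γ = 9.81 kN/m³.
The centroid lies 3.8/2 = 1.9 m below the top edge, so the centroid depth is h_c = 1.9 m.
A = 5 × 3.8 = 19 m².
Resultant F = γ·h_c·A = 9.81 × 1.9 × 19 = 354.141 kN.
I_c = b·h³/12 = 5 × 3.8³/12 = 22.8633 m⁴.
Centre of pressure: y_p = y_c + I_c/(y_c·A) = 1.9 + 22.8633/(1.9 × 19) = 1.9 + 0.633332 = 2.53333 m along the plane.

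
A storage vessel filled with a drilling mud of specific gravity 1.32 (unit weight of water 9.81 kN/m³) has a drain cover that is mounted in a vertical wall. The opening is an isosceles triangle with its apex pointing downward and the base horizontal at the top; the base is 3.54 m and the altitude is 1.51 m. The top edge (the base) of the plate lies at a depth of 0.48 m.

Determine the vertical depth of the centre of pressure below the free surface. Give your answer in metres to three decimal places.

γ = 1.32 × 9.81 = 12.9492 kN/m³.
With the apex down, the centroid sits h/3 = 1.51/3 = 0.503333 m below the base (the top edge), so the centroid depth is h_c = 0.48 + 0.503333 = 0.983333 m.
A = ½ × 3.54 × 1.51 = 2.6727 m².
Resultant F = γ·h_c·A = 12.9492 × 0.983333 × 2.6727 = 34.0325 kN.
I_c = b·h³/36 = 3.54 × 1.51³/36 = 0.338557 m⁴.
Centre of pressure: y_p = y_c + I_c/(y_c·A) = 0.983333 + 0.338557/(0.983333 × 2.6727) = 0.983333 + 0.128819 = 1.11215 m along the plane.

h_p = 1.112 m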